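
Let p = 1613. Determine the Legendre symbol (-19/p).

First reduce: -19 ≡ 1594 (mod 1613).
Pull out 2: since 1613 ≡ 5 (mod 8), (2/1613) = -1.
Reciprocity: 797 ≡ 1 and 1613 ≡ 1 (mod 4), so (797/1613) = +(1613/797).
Reduce top mod 797: now compute (19/797).
Reciprocity: 19 ≡ 3 and 797 ≡ 1 (mod 4), so (19/797) = +(797/19).
Reduce top mod 19: now compute (18/19).
Pull out 2: since 19 ≡ 3 (mod 8), (2/19) = -1.
Reciprocity: 9 ≡ 1 and 19 ≡ 3 (mod 4), so (9/19) = +(19/9).
Reduce top mod 9: now compute (1/9).
Reached (1/9) = 1. Collecting the sign flips along the way, the symbol is +1.

1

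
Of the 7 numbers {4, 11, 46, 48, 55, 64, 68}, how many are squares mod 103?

5

(4/103) = +1 → QR.
(11/103) = -1 → non-residue.
(46/103) = +1 → QR.
(48/103) = -1 → non-residue.
(55/103) = +1 → QR.
(64/103) = +1 → QR.
(68/103) = +1 → QR.
Total quadratic residues among the 7: 5.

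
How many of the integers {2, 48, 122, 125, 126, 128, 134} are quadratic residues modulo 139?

(2/139) = -1 → non-residue.
(48/139) = -1 → non-residue.
(122/139) = +1 → QR.
(125/139) = +1 → QR.
(126/139) = -1 → non-residue.
(128/139) = -1 → non-residue.
(134/139) = -1 → non-residue.
Total quadratic residues among the 7: 2.

2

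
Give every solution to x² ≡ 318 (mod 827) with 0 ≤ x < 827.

185, 642

Since 827 ≡ 3 (mod 4), a square root of 318 is 318^((827+1)/4) = 318^207 mod 827.
Repeated squaring: 318^2≡230, 318^4≡799, 318^8≡784, 318^16≡195, 318^32≡810, 318^64≡289, 318^128≡821 (mod 827).
318^207 = 318^(128+64+8+4+2+1) ≡ 185 (mod 827).
Check: 185² = 34225 ≡ 318 (mod 827). The two roots are 185 and 642.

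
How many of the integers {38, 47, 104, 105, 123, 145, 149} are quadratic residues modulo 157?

3

(38/157) = -1 → non-residue.
(47/157) = +1 → QR.
(104/157) = -1 → non-residue.
(105/157) = +1 → QR.
(123/157) = -1 → non-residue.
(145/157) = +1 → QR.
(149/157) = -1 → non-residue.
Total quadratic residues among the 7: 3.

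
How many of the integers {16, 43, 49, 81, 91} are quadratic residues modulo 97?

(16/97) = +1 → QR.
(43/97) = +1 → QR.
(49/97) = +1 → QR.
(81/97) = +1 → QR.
(91/97) = +1 → QR.
Total quadratic residues among the 5: 5.

5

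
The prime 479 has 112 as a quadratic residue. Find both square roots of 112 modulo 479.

Since 479 ≡ 3 (mod 4), a square root of 112 is 112^((479+1)/4) = 112^120 mod 479.
Repeated squaring: 112^2≡90, 112^4≡436, 112^8≡412, 112^16≡178, 112^32≡70, 112^64≡110 (mod 479).
112^120 = 112^(64+32+16+8) ≡ 327 (mod 479).
Check: 327² = 106929 ≡ 112 (mod 479). The two roots are 152 and 327.

152, 327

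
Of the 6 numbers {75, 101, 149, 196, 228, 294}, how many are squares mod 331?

(75/331) = -1 → non-residue.
(101/331) = -1 → non-residue.
(149/331) = +1 → QR.
(196/331) = +1 → QR.
(228/331) = -1 → non-residue.
(294/331) = +1 → QR.
Total quadratic residues among the 6: 3.

3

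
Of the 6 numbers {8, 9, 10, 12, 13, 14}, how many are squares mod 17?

3

(8/17) = +1 → QR.
(9/17) = +1 → QR.
(10/17) = -1 → non-residue.
(12/17) = -1 → non-residue.
(13/17) = +1 → QR.
(14/17) = -1 → non-residue.
Total quadratic residues among the 6: 3.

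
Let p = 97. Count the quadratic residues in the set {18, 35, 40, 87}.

(18/97) = +1 → QR.
(35/97) = +1 → QR.
(40/97) = -1 → non-residue.
(87/97) = -1 → non-residue.
Total quadratic residues among the 4: 2.

2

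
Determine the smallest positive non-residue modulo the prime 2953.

(2/2953) = +1, so 2 is a residue.
(3/2953) = +1, so 3 is a residue.
(4/2953) = +1, so 4 is a residue.
(5/2953) = −1, so 5 is the smallest positive non-residue mod 2953.

5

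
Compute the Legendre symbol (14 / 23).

-1

Pull out 2: since 23 ≡ 7 (mod 8), (2/23) = +1.
Reciprocity: 7 ≡ 3 and 23 ≡ 3 (mod 4), so (7/23) = −(23/7).
Reduce top mod 7: now compute (2/7).
Pull out 2: since 7 ≡ 7 (mod 8), (2/7) = +1.
Reached (1/7) = 1. Collecting the sign flips along the way, the symbol is -1.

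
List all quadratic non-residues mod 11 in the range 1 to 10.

2 6 7 8 10

Square k = 1,…,5 (k and 11−k give the same square):
1²=1, 2²=4, 3²=9, 4²≡5, 5²≡3 (mod 11).
The residues are {1, 3, 4, 5, 9}; the non-residues are the remaining 5 nonzero classes.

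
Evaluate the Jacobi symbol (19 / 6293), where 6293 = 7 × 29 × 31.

Reciprocity: 19 ≡ 3 and 6293 ≡ 1 (mod 4), so (19/6293) = +(6293/19).
Reduce top mod 19: now compute (4/19).
Pull out 2^2: since 19 ≡ 3 (mod 8), (2/19) = -1, so (2/19)^2 = +1.
Reached (1/19) = 1. Collecting the sign flips along the way, the symbol is +1.

1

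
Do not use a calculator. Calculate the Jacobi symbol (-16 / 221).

1

First reduce: -16 ≡ 205 (mod 221).
Reciprocity: 205 ≡ 1 and 221 ≡ 1 (mod 4), so (205/221) = +(221/205).
Reduce top mod 205: now compute (16/205).
Pull out 2^4: since 205 ≡ 5 (mod 8), (2/205) = -1, so (2/205)^4 = +1.
Reached (1/205) = 1. Collecting the sign flips along the way, the symbol is +1.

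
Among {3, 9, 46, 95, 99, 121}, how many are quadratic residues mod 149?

(3/149) = -1 → non-residue.
(9/149) = +1 → QR.
(46/149) = +1 → QR.
(95/149) = +1 → QR.
(99/149) = -1 → non-residue.
(121/149) = +1 → QR.
Total quadratic residues among the 6: 4.

4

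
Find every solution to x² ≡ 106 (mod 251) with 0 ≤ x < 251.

68, 183

Since 251 ≡ 3 (mod 4), a square root of 106 is 106^((251+1)/4) = 106^63 mod 251.
Repeated squaring: 106^2≡192, 106^4≡218, 106^8≡85, 106^16≡197, 106^32≡155 (mod 251).
106^63 = 106^(32+16+8+4+2+1) ≡ 68 (mod 251).
Check: 68² = 4624 ≡ 106 (mod 251). The two roots are 68 and 183.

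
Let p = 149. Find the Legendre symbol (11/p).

-1

Euler's criterion: (11/149) ≡ 11^74 (mod 149).
11^2 ≡ 121 (mod 149)
11^4 ≡ 39 (mod 149)
11^8 ≡ 31 (mod 149)
11^16 ≡ 67 (mod 149)
11^32 ≡ 19 (mod 149)
11^64 ≡ 63 (mod 149)
11^74 = 11^(64+8+2) ≡ 148 (mod 149).
Result is 148 ≡ −1, so (11/149) = −1.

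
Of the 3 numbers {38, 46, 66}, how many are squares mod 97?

1

(38/97) = -1 → non-residue.
(46/97) = -1 → non-residue.
(66/97) = +1 → QR.
Total quadratic residues among the 3: 1.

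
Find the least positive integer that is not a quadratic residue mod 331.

2

(2/331) = −1, so 2 is the smallest positive non-residue mod 331.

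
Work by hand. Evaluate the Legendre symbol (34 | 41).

Euler's criterion: (34/41) ≡ 34^20 (mod 41).
34^2 ≡ 8 (mod 41)
34^4 ≡ 23 (mod 41)
34^8 ≡ 37 (mod 41)
34^16 ≡ 16 (mod 41)
34^20 = 34^(16+4) ≡ 40 (mod 41).
Result is 40 ≡ −1, so (34/41) = −1.

-1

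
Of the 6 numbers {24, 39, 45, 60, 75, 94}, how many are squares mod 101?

2

(24/101) = +1 → QR.
(39/101) = -1 → non-residue.
(45/101) = +1 → QR.
(60/101) = -1 → non-residue.
(75/101) = -1 → non-residue.
(94/101) = -1 → non-residue.
Total quadratic residues among the 6: 2.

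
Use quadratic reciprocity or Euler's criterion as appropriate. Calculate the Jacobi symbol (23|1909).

0

Reciprocity: 23 ≡ 3 and 1909 ≡ 1 (mod 4), so (23/1909) = +(1909/23).
Reduce top mod 23: now compute (0/23).
Top reduces to 0: gcd > 1, so the symbol is 0.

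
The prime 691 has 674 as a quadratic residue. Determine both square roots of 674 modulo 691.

Since 691 ≡ 3 (mod 4), a square root of 674 is 674^((691+1)/4) = 674^173 mod 691.
Repeated squaring: 674^2≡289, 674^4≡601, 674^8≡499, 674^16≡241, 674^32≡37, 674^64≡678, 674^128≡169 (mod 691).
674^173 = 674^(128+32+8+4+1) ≡ 565 (mod 691).
Check: 565² = 319225 ≡ 674 (mod 691). The two roots are 126 and 565.

126, 565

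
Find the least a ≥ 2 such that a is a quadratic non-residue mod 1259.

2

(2/1259) = −1, so 2 is the smallest positive non-residue mod 1259.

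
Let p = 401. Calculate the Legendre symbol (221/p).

Euler's criterion: (221/401) ≡ 221^200 (mod 401).
221^2 ≡ 320 (mod 401)
221^4 ≡ 145 (mod 401)
221^8 ≡ 173 (mod 401)
221^16 ≡ 255 (mod 401)
221^32 ≡ 63 (mod 401)
221^64 ≡ 360 (mod 401)
221^128 ≡ 77 (mod 401)
221^200 = 221^(128+64+8) ≡ 1 (mod 401).
Result is 1, so (221/401) = 1.

1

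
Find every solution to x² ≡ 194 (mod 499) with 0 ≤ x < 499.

72, 427

Since 499 ≡ 3 (mod 4), a square root of 194 is 194^((499+1)/4) = 194^125 mod 499.
Repeated squaring: 194^2≡211, 194^4≡110, 194^8≡124, 194^16≡406, 194^32≡166, 194^64≡111 (mod 499).
194^125 = 194^(64+32+16+8+4+1) ≡ 427 (mod 499).
Check: 427² = 182329 ≡ 194 (mod 499). The two roots are 72 and 427.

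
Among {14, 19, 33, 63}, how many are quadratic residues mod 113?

2

(14/113) = +1 → QR.
(19/113) = -1 → non-residue.
(33/113) = -1 → non-residue.
(63/113) = +1 → QR.
Total quadratic residues among the 4: 2.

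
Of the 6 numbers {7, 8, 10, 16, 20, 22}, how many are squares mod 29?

(7/29) = +1 → QR.
(8/29) = -1 → non-residue.
(10/29) = -1 → non-residue.
(16/29) = +1 → QR.
(20/29) = +1 → QR.
(22/29) = +1 → QR.
Total quadratic residues among the 6: 4.

4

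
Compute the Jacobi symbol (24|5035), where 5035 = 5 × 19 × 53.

Pull out 2^3: since 5035 ≡ 3 (mod 8), (2/5035) = -1, so (2/5035)^3 = -1.
Reciprocity: 3 ≡ 3 and 5035 ≡ 3 (mod 4), so (3/5035) = −(5035/3).
Reduce top mod 3: now compute (1/3).
Reached (1/3) = 1. Collecting the sign flips along the way, the symbol is +1.

1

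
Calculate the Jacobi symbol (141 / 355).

-1

Reciprocity: 141 ≡ 1 and 355 ≡ 3 (mod 4), so (141/355) = +(355/141).
Reduce top mod 141: now compute (73/141).
Reciprocity: 73 ≡ 1 and 141 ≡ 1 (mod 4), so (73/141) = +(141/73).
Reduce top mod 73: now compute (68/73).
Pull out 2^2: since 73 ≡ 1 (mod 8), (2/73) = +1, so (2/73)^2 = +1.
Reciprocity: 17 ≡ 1 and 73 ≡ 1 (mod 4), so (17/73) = +(73/17).
Reduce top mod 17: now compute (5/17).
Reciprocity: 5 ≡ 1 and 17 ≡ 1 (mod 4), so (5/17) = +(17/5).
Reduce top mod 5: now compute (2/5).
Pull out 2: since 5 ≡ 5 (mod 8), (2/5) = -1.
Reached (1/5) = 1. Collecting the sign flips along the way, the symbol is -1.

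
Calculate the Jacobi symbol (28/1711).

1

Pull out 2^2: since 1711 ≡ 7 (mod 8), (2/1711) = +1, so (2/1711)^2 = +1.
Reciprocity: 7 ≡ 3 and 1711 ≡ 3 (mod 4), so (7/1711) = −(1711/7).
Reduce top mod 7: now compute (3/7).
Reciprocity: 3 ≡ 3 and 7 ≡ 3 (mod 4), so (3/7) = −(7/3).
Reduce top mod 3: now compute (1/3).
Reached (1/3) = 1. Collecting the sign flips along the way, the symbol is +1.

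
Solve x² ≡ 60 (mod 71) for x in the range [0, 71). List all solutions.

Since 71 ≡ 3 (mod 4), a square root of 60 is 60^((71+1)/4) = 60^18 mod 71.
Repeated squaring: 60^2≡50, 60^4≡15, 60^8≡12, 60^16≡2 (mod 71).
60^18 = 60^(16+2) ≡ 29 (mod 71).
Check: 29² = 841 ≡ 60 (mod 71). The two roots are 29 and 42.

29, 42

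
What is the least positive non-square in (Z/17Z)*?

3

(2/17) = +1, so 2 is a residue.
(3/17) = −1, so 3 is the smallest positive non-residue mod 17.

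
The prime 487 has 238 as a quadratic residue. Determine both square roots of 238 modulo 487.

84, 403

Since 487 ≡ 3 (mod 4), a square root of 238 is 238^((487+1)/4) = 238^122 mod 487.
Repeated squaring: 238^2≡152, 238^4≡215, 238^8≡447, 238^16≡139, 238^32≡328, 238^64≡444 (mod 487).
238^122 = 238^(64+32+16+8+2) ≡ 84 (mod 487).
Check: 84² = 7056 ≡ 238 (mod 487). The two roots are 84 and 403.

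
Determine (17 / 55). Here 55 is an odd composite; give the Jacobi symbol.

Reciprocity: 17 ≡ 1 and 55 ≡ 3 (mod 4), so (17/55) = +(55/17).
Reduce top mod 17: now compute (4/17).
Pull out 2^2: since 17 ≡ 1 (mod 8), (2/17) = +1, so (2/17)^2 = +1.
Reached (1/17) = 1. Collecting the sign flips along the way, the symbol is +1.

1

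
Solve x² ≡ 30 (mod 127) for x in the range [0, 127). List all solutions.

41, 86

Since 127 ≡ 3 (mod 4), a square root of 30 is 30^((127+1)/4) = 30^32 mod 127.
Repeated squaring: 30^2≡11, 30^4≡121, 30^8≡36, 30^16≡26, 30^32≡41 (mod 127).
30^32 = 30^(32) ≡ 41 (mod 127).
Check: 41² = 1681 ≡ 30 (mod 127). The two roots are 41 and 86.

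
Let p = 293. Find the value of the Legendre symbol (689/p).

Euler's criterion: (689/293) ≡ 103^146 (mod 293).
103^2 ≡ 61 (mod 293)
103^4 ≡ 205 (mod 293)
103^8 ≡ 126 (mod 293)
103^16 ≡ 54 (mod 293)
103^32 ≡ 279 (mod 293)
103^64 ≡ 196 (mod 293)
103^128 ≡ 33 (mod 293)
103^146 = 103^(128+16+2) ≡ 292 (mod 293).
Result is 292 ≡ −1, so (689/293) = −1.

-1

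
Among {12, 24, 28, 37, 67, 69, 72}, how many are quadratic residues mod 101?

(12/101) = -1 → non-residue.
(24/101) = +1 → QR.
(28/101) = -1 → non-residue.
(37/101) = +1 → QR.
(67/101) = -1 → non-residue.
(69/101) = -1 → non-residue.
(72/101) = -1 → non-residue.
Total quadratic residues among the 7: 2.

2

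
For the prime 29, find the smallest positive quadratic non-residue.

2

(2/29) = −1, so 2 is the smallest positive non-residue mod 29.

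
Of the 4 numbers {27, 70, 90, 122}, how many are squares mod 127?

(27/127) = -1 → non-residue.
(70/127) = +1 → QR.
(90/127) = -1 → non-residue.
(122/127) = +1 → QR.
Total quadratic residues among the 4: 2.

2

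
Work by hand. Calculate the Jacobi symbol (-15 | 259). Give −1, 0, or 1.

First reduce: -15 ≡ 244 (mod 259).
Pull out 2^2: since 259 ≡ 3 (mod 8), (2/259) = -1, so (2/259)^2 = +1.
Reciprocity: 61 ≡ 1 and 259 ≡ 3 (mod 4), so (61/259) = +(259/61).
Reduce top mod 61: now compute (15/61).
Reciprocity: 15 ≡ 3 and 61 ≡ 1 (mod 4), so (15/61) = +(61/15).
Reduce top mod 15: now compute (1/15).
Reached (1/15) = 1. Collecting the sign flips along the way, the symbol is +1.

1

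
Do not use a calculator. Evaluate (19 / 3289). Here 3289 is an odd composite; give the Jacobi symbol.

Reciprocity: 19 ≡ 3 and 3289 ≡ 1 (mod 4), so (19/3289) = +(3289/19).
Reduce top mod 19: now compute (2/19).
Pull out 2: since 19 ≡ 3 (mod 8), (2/19) = -1.
Reached (1/19) = 1. Collecting the sign flips along the way, the symbol is -1.

-1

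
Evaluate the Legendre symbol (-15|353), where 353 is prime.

First reduce: -15 ≡ 338 (mod 353).
Pull out 2: since 353 ≡ 1 (mod 8), (2/353) = +1.
Reciprocity: 169 ≡ 1 and 353 ≡ 1 (mod 4), so (169/353) = +(353/169).
Reduce top mod 169: now compute (15/169).
Reciprocity: 15 ≡ 3 and 169 ≡ 1 (mod 4), so (15/169) = +(169/15).
Reduce top mod 15: now compute (4/15).
Pull out 2^2: since 15 ≡ 7 (mod 8), (2/15) = +1, so (2/15)^2 = +1.
Reached (1/15) = 1. Collecting the sign flips along the way, the symbol is +1.

1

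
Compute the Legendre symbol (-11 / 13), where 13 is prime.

-1

First reduce: -11 ≡ 2 (mod 13).
Pull out 2: since 13 ≡ 5 (mod 8), (2/13) = -1.
Reached (1/13) = 1. Collecting the sign flips along the way, the symbol is -1.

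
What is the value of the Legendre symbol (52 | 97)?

Euler's criterion: (52/97) ≡ 52^48 (mod 97).
52^2 ≡ 85 (mod 97)
52^4 ≡ 47 (mod 97)
52^8 ≡ 75 (mod 97)
52^16 ≡ 96 (mod 97)
52^32 ≡ 1 (mod 97)
52^48 = 52^(32+16) ≡ 96 (mod 97).
Result is 96 ≡ −1, so (52/97) = −1.

-1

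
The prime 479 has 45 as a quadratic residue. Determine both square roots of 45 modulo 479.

66, 413

Since 479 ≡ 3 (mod 4), a square root of 45 is 45^((479+1)/4) = 45^120 mod 479.
Repeated squaring: 45^2≡109, 45^4≡385, 45^8≡214, 45^16≡291, 45^32≡377, 45^64≡345 (mod 479).
45^120 = 45^(64+32+16+8) ≡ 66 (mod 479).
Check: 66² = 4356 ≡ 45 (mod 479). The two roots are 66 and 413.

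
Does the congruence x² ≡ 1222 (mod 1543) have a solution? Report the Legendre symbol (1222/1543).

Pull out 2: since 1543 ≡ 7 (mod 8), (2/1543) = +1.
Reciprocity: 611 ≡ 3 and 1543 ≡ 3 (mod 4), so (611/1543) = −(1543/611).
Reduce top mod 611: now compute (321/611).
Reciprocity: 321 ≡ 1 and 611 ≡ 3 (mod 4), so (321/611) = +(611/321).
Reduce top mod 321: now compute (290/321).
Pull out 2: since 321 ≡ 1 (mod 8), (2/321) = +1.
Reciprocity: 145 ≡ 1 and 321 ≡ 1 (mod 4), so (145/321) = +(321/145).
Reduce top mod 145: now compute (31/145).
Reciprocity: 31 ≡ 3 and 145 ≡ 1 (mod 4), so (31/145) = +(145/31).
Reduce top mod 31: now compute (21/31).
Reciprocity: 21 ≡ 1 and 31 ≡ 3 (mod 4), so (21/31) = +(31/21).
Reduce top mod 21: now compute (10/21).
Pull out 2: since 21 ≡ 5 (mod 8), (2/21) = -1.
Reciprocity: 5 ≡ 1 and 21 ≡ 1 (mod 4), so (5/21) = +(21/5).
Reduce top mod 5: now compute (1/5).
Reached (1/5) = 1. Collecting the sign flips along the way, the symbol is +1.

1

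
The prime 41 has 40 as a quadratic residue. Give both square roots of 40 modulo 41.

9, 32

41 ≡ 1 (mod 4), so we find a root by search.
Trying successive values, 9² = 81 ≡ 40 (mod 41). The other root is 41 − 9 = 32.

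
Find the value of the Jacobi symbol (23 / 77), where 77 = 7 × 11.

1

Reciprocity: 23 ≡ 3 and 77 ≡ 1 (mod 4), so (23/77) = +(77/23).
Reduce top mod 23: now compute (8/23).
Pull out 2^3: since 23 ≡ 7 (mod 8), (2/23) = +1, so (2/23)^3 = +1.
Reached (1/23) = 1. Collecting the sign flips along the way, the symbol is +1.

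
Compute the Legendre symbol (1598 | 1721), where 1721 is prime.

-1

Pull out 2: since 1721 ≡ 1 (mod 8), (2/1721) = +1.
Reciprocity: 799 ≡ 3 and 1721 ≡ 1 (mod 4), so (799/1721) = +(1721/799).
Reduce top mod 799: now compute (123/799).
Reciprocity: 123 ≡ 3 and 799 ≡ 3 (mod 4), so (123/799) = −(799/123).
Reduce top mod 123: now compute (61/123).
Reciprocity: 61 ≡ 1 and 123 ≡ 3 (mod 4), so (61/123) = +(123/61).
Reduce top mod 61: now compute (1/61).
Reached (1/61) = 1. Collecting the sign flips along the way, the symbol is -1.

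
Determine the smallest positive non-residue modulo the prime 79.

3

(2/79) = +1, so 2 is a residue.
(3/79) = −1, so 3 is the smallest positive non-residue mod 79.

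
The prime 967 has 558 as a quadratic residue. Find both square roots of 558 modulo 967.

Since 967 ≡ 3 (mod 4), a square root of 558 is 558^((967+1)/4) = 558^242 mod 967.
Repeated squaring: 558^2≡957, 558^4≡100, 558^8≡330, 558^16≡596, 558^32≡327, 558^64≡559, 558^128≡140 (mod 967).
558^242 = 558^(128+64+32+16+2) ≡ 729 (mod 967).
Check: 729² = 531441 ≡ 558 (mod 967). The two roots are 238 and 729.

238, 729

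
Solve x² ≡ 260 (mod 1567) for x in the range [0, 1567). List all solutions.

Since 1567 ≡ 3 (mod 4), a square root of 260 is 260^((1567+1)/4) = 260^392 mod 1567.
Repeated squaring: 260^2≡219, 260^4≡951, 260^8≡242, 260^16≡585, 260^32≡619, 260^64≡813, 260^128≡1262, 260^256≡572 (mod 1567).
260^392 = 260^(256+128+8) ≡ 361 (mod 1567).
Check: 361² = 130321 ≡ 260 (mod 1567). The two roots are 361 and 1206.

361, 1206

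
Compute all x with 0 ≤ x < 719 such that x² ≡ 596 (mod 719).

110, 609

Since 719 ≡ 3 (mod 4), a square root of 596 is 596^((719+1)/4) = 596^180 mod 719.
Repeated squaring: 596^2≡30, 596^4≡181, 596^8≡406, 596^16≡185, 596^32≡432, 596^64≡403, 596^128≡634 (mod 719).
596^180 = 596^(128+32+16+4) ≡ 609 (mod 719).
Check: 609² = 370881 ≡ 596 (mod 719). The two roots are 110 and 609.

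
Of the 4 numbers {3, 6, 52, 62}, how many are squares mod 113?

(3/113) = -1 → non-residue.
(6/113) = -1 → non-residue.
(52/113) = +1 → QR.
(62/113) = +1 → QR.
Total quadratic residues among the 4: 2.

2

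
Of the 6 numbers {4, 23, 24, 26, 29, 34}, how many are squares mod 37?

3

(4/37) = +1 → QR.
(23/37) = -1 → non-residue.
(24/37) = -1 → non-residue.
(26/37) = +1 → QR.
(29/37) = -1 → non-residue.
(34/37) = +1 → QR.
Total quadratic residues among the 6: 3.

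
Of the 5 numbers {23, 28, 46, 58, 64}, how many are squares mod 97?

1

(23/97) = -1 → non-residue.
(28/97) = -1 → non-residue.
(46/97) = -1 → non-residue.
(58/97) = -1 → non-residue.
(64/97) = +1 → QR.
Total quadratic residues among the 5: 1.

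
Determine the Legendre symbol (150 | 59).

Euler's criterion: (150/59) ≡ 32^29 (mod 59).
32^2 ≡ 21 (mod 59)
32^4 ≡ 28 (mod 59)
32^8 ≡ 17 (mod 59)
32^16 ≡ 53 (mod 59)
32^29 = 32^(16+8+4+1) ≡ 58 (mod 59).
Result is 58 ≡ −1, so (150/59) = −1.

-1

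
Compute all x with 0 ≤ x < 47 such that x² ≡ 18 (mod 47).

21, 26

Since 47 ≡ 3 (mod 4), a square root of 18 is 18^((47+1)/4) = 18^12 mod 47.
Repeated squaring: 18^2≡42, 18^4≡25, 18^8≡14 (mod 47).
18^12 = 18^(8+4) ≡ 21 (mod 47).
Check: 21² = 441 ≡ 18 (mod 47). The two roots are 21 and 26.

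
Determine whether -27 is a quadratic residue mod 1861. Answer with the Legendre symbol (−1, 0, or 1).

First reduce: -27 ≡ 1834 (mod 1861).
Pull out 2: since 1861 ≡ 5 (mod 8), (2/1861) = -1.
Reciprocity: 917 ≡ 1 and 1861 ≡ 1 (mod 4), so (917/1861) = +(1861/917).
Reduce top mod 917: now compute (27/917).
Reciprocity: 27 ≡ 3 and 917 ≡ 1 (mod 4), so (27/917) = +(917/27).
Reduce top mod 27: now compute (26/27).
Pull out 2: since 27 ≡ 3 (mod 8), (2/27) = -1.
Reciprocity: 13 ≡ 1 and 27 ≡ 3 (mod 4), so (13/27) = +(27/13).
Reduce top mod 13: now compute (1/13).
Reached (1/13) = 1. Collecting the sign flips along the way, the symbol is +1.

1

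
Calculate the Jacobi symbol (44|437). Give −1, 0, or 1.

-1

Pull out 2^2: since 437 ≡ 5 (mod 8), (2/437) = -1, so (2/437)^2 = +1.
Reciprocity: 11 ≡ 3 and 437 ≡ 1 (mod 4), so (11/437) = +(437/11).
Reduce top mod 11: now compute (8/11).
Pull out 2^3: since 11 ≡ 3 (mod 8), (2/11) = -1, so (2/11)^3 = -1.
Reached (1/11) = 1. Collecting the sign flips along the way, the symbol is -1.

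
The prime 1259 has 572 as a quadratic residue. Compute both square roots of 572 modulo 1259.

199, 1060

Since 1259 ≡ 3 (mod 4), a square root of 572 is 572^((1259+1)/4) = 572^315 mod 1259.
Repeated squaring: 572^2≡1103, 572^4≡415, 572^8≡1001, 572^16≡1096, 572^32≡130, 572^64≡533, 572^128≡814, 572^256≡362 (mod 1259).
572^315 = 572^(256+32+16+8+2+1) ≡ 1060 (mod 1259).
Check: 1060² = 1123600 ≡ 572 (mod 1259). The two roots are 199 and 1060.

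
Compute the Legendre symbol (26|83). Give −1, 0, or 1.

Euler's criterion: (26/83) ≡ 26^41 (mod 83).
26^2 ≡ 12 (mod 83)
26^4 ≡ 61 (mod 83)
26^8 ≡ 69 (mod 83)
26^16 ≡ 30 (mod 83)
26^32 ≡ 70 (mod 83)
26^41 = 26^(32+8+1) ≡ 1 (mod 83).
Result is 1, so (26/83) = 1.

1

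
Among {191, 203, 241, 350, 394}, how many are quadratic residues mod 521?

(191/521) = -1 → non-residue.
(203/521) = -1 → non-residue.
(241/521) = -1 → non-residue.
(350/521) = -1 → non-residue.
(394/521) = +1 → QR.
Total quadratic residues among the 5: 1.

1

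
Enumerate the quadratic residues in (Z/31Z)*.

1, 2, 4, 5, 7, 8, 9, 10, 14, 16, 18, 19, 20, 25, 28

Square k = 1,…,15 (k and 31−k give the same square):
1²=1, 2²=4, 3²=9, 4²=16, 5²=25, 6²≡5, 7²≡18, 8²≡2, 9²≡19, 10²≡7, 11²≡28, 12²≡20, 13²≡14, 14²≡10, 15²≡8 (mod 31).
So the quadratic residues mod 31 are {1, 2, 4, 5, 7, 8, 9, 10, 14, 16, 18, 19, 20, 25, 28}.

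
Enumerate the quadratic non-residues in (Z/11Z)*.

2, 6, 7, 8, 10

Square k = 1,…,5 (k and 11−k give the same square):
1²=1, 2²=4, 3²=9, 4²≡5, 5²≡3 (mod 11).
The residues are {1, 3, 4, 5, 9}; the non-residues are the remaining 5 nonzero classes.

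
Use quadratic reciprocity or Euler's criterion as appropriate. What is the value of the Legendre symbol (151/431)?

Reciprocity: 151 ≡ 3 and 431 ≡ 3 (mod 4), so (151/431) = −(431/151).
Reduce top mod 151: now compute (129/151).
Reciprocity: 129 ≡ 1 and 151 ≡ 3 (mod 4), so (129/151) = +(151/129).
Reduce top mod 129: now compute (22/129).
Pull out 2: since 129 ≡ 1 (mod 8), (2/129) = +1.
Reciprocity: 11 ≡ 3 and 129 ≡ 1 (mod 4), so (11/129) = +(129/11).
Reduce top mod 11: now compute (8/11).
Pull out 2^3: since 11 ≡ 3 (mod 8), (2/11) = -1, so (2/11)^3 = -1.
Reached (1/11) = 1. Collecting the sign flips along the way, the symbol is +1.

1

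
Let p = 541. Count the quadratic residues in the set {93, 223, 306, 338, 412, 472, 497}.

4

(93/541) = +1 → QR.
(223/541) = -1 → non-residue.
(306/541) = +1 → QR.
(338/541) = -1 → non-residue.
(412/541) = +1 → QR.
(472/541) = +1 → QR.
(497/541) = -1 → non-residue.
Total quadratic residues among the 7: 4.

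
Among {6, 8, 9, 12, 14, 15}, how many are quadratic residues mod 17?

(6/17) = -1 → non-residue.
(8/17) = +1 → QR.
(9/17) = +1 → QR.
(12/17) = -1 → non-residue.
(14/17) = -1 → non-residue.
(15/17) = +1 → QR.
Total quadratic residues among the 6: 3.

3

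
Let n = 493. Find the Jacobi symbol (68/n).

0

Pull out 2^2: since 493 ≡ 5 (mod 8), (2/493) = -1, so (2/493)^2 = +1.
Reciprocity: 17 ≡ 1 and 493 ≡ 1 (mod 4), so (17/493) = +(493/17).
Reduce top mod 17: now compute (0/17).
Top reduces to 0: gcd > 1, so the symbol is 0.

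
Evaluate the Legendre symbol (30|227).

1

Euler's criterion: (30/227) ≡ 30^113 (mod 227).
30^2 ≡ 219 (mod 227)
30^4 ≡ 64 (mod 227)
30^8 ≡ 10 (mod 227)
30^16 ≡ 100 (mod 227)
30^32 ≡ 12 (mod 227)
30^64 ≡ 144 (mod 227)
30^113 = 30^(64+32+16+1) ≡ 1 (mod 227).
Result is 1, so (30/227) = 1.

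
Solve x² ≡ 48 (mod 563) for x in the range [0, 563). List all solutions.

Since 563 ≡ 3 (mod 4), a square root of 48 is 48^((563+1)/4) = 48^141 mod 563.
Repeated squaring: 48^2≡52, 48^4≡452, 48^8≡498, 48^16≡284, 48^32≡147, 48^64≡215, 48^128≡59 (mod 563).
48^141 = 48^(128+8+4+1) ≡ 484 (mod 563).
Check: 484² = 234256 ≡ 48 (mod 563). The two roots are 79 and 484.

79, 484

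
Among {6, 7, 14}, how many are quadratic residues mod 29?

2

(6/29) = +1 → QR.
(7/29) = +1 → QR.
(14/29) = -1 → non-residue.
Total quadratic residues among the 3: 2.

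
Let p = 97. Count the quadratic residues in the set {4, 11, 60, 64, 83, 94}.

(4/97) = +1 → QR.
(11/97) = +1 → QR.
(60/97) = -1 → non-residue.
(64/97) = +1 → QR.
(83/97) = -1 → non-residue.
(94/97) = +1 → QR.
Total quadratic residues among the 6: 4.

4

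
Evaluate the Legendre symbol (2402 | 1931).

1

First reduce: 2402 ≡ 471 (mod 1931).
Reciprocity: 471 ≡ 3 and 1931 ≡ 3 (mod 4), so (471/1931) = −(1931/471).
Reduce top mod 471: now compute (47/471).
Reciprocity: 47 ≡ 3 and 471 ≡ 3 (mod 4), so (47/471) = −(471/47).
Reduce top mod 47: now compute (1/47).
Reached (1/47) = 1. Collecting the sign flips along the way, the symbol is +1.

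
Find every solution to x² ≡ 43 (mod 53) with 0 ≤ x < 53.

53 ≡ 1 (mod 4), so we find a root by search.
Trying successive values, 19² = 361 ≡ 43 (mod 53). The other root is 53 − 19 = 34.

19, 34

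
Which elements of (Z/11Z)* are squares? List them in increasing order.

Square k = 1,…,5 (k and 11−k give the same square):
1²=1, 2²=4, 3²=9, 4²≡5, 5²≡3 (mod 11).
So the quadratic residues mod 11 are {1, 3, 4, 5, 9}.

1,3,4,5,9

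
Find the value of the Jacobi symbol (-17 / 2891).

-1

First reduce: -17 ≡ 2874 (mod 2891).
Pull out 2: since 2891 ≡ 3 (mod 8), (2/2891) = -1.
Reciprocity: 1437 ≡ 1 and 2891 ≡ 3 (mod 4), so (1437/2891) = +(2891/1437).
Reduce top mod 1437: now compute (17/1437).
Reciprocity: 17 ≡ 1 and 1437 ≡ 1 (mod 4), so (17/1437) = +(1437/17).
Reduce top mod 17: now compute (9/17).
Reciprocity: 9 ≡ 1 and 17 ≡ 1 (mod 4), so (9/17) = +(17/9).
Reduce top mod 9: now compute (8/9).
Pull out 2^3: since 9 ≡ 1 (mod 8), (2/9) = +1, so (2/9)^3 = +1.
Reached (1/9) = 1. Collecting the sign flips along the way, the symbol is -1.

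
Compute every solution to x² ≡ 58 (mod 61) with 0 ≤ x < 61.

27, 34

61 ≡ 1 (mod 4), so we find a root by search.
Trying successive values, 27² = 729 ≡ 58 (mod 61). The other root is 61 − 27 = 34.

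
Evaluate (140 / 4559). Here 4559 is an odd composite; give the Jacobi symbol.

Pull out 2^2: since 4559 ≡ 7 (mod 8), (2/4559) = +1, so (2/4559)^2 = +1.
Reciprocity: 35 ≡ 3 and 4559 ≡ 3 (mod 4), so (35/4559) = −(4559/35).
Reduce top mod 35: now compute (9/35).
Reciprocity: 9 ≡ 1 and 35 ≡ 3 (mod 4), so (9/35) = +(35/9).
Reduce top mod 9: now compute (8/9).
Pull out 2^3: since 9 ≡ 1 (mod 8), (2/9) = +1, so (2/9)^3 = +1.
Reached (1/9) = 1. Collecting the sign flips along the way, the symbol is -1.

-1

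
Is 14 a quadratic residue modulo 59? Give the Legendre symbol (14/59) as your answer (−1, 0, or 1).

Pull out 2: since 59 ≡ 3 (mod 8), (2/59) = -1.
Reciprocity: 7 ≡ 3 and 59 ≡ 3 (mod 4), so (7/59) = −(59/7).
Reduce top mod 7: now compute (3/7).
Reciprocity: 3 ≡ 3 and 7 ≡ 3 (mod 4), so (3/7) = −(7/3).
Reduce top mod 3: now compute (1/3).
Reached (1/3) = 1. Collecting the sign flips along the way, the symbol is -1.

-1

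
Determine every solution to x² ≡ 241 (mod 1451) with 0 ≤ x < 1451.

Since 1451 ≡ 3 (mod 4), a square root of 241 is 241^((1451+1)/4) = 241^363 mod 1451.
Repeated squaring: 241^2≡41, 241^4≡230, 241^8≡664, 241^16≡1243, 241^32≡1185, 241^64≡1108, 241^128≡118, 241^256≡865 (mod 1451).
241^363 = 241^(256+64+32+8+2+1) ≡ 256 (mod 1451).
Check: 256² = 65536 ≡ 241 (mod 1451). The two roots are 256 and 1195.

256, 1195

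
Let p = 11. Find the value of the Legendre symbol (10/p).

-1

Pull out 2: since 11 ≡ 3 (mod 8), (2/11) = -1.
Reciprocity: 5 ≡ 1 and 11 ≡ 3 (mod 4), so (5/11) = +(11/5).
Reduce top mod 5: now compute (1/5).
Reached (1/5) = 1. Collecting the sign flips along the way, the symbol is -1.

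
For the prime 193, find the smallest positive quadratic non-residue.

(2/193) = +1, so 2 is a residue.
(3/193) = +1, so 3 is a residue.
(4/193) = +1, so 4 is a residue.
(5/193) = −1, so 5 is the smallest positive non-residue mod 193.

5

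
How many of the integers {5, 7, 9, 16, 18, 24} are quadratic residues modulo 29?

5

(5/29) = +1 → QR.
(7/29) = +1 → QR.
(9/29) = +1 → QR.
(16/29) = +1 → QR.
(18/29) = -1 → non-residue.
(24/29) = +1 → QR.
Total quadratic residues among the 6: 5.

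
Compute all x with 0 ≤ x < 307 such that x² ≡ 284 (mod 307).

Since 307 ≡ 3 (mod 4), a square root of 284 is 284^((307+1)/4) = 284^77 mod 307.
Repeated squaring: 284^2≡222, 284^4≡164, 284^8≡187, 284^16≡278, 284^32≡227, 284^64≡260 (mod 307).
284^77 = 284^(64+8+4+1) ≡ 99 (mod 307).
Check: 99² = 9801 ≡ 284 (mod 307). The two roots are 99 and 208.

99, 208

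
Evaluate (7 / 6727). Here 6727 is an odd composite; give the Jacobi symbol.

Reciprocity: 7 ≡ 3 and 6727 ≡ 3 (mod 4), so (7/6727) = −(6727/7).
Reduce top mod 7: now compute (0/7).
Top reduces to 0: gcd > 1, so the symbol is 0.

0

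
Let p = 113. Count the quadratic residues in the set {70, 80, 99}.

1

(70/113) = -1 → non-residue.
(80/113) = -1 → non-residue.
(99/113) = +1 → QR.
Total quadratic residues among the 3: 1.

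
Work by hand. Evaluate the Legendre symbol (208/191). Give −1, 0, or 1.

1

Euler's criterion: (208/191) ≡ 17^95 (mod 191).
17^2 ≡ 98 (mod 191)
17^4 ≡ 54 (mod 191)
17^8 ≡ 51 (mod 191)
17^16 ≡ 118 (mod 191)
17^32 ≡ 172 (mod 191)
17^64 ≡ 170 (mod 191)
17^95 = 17^(64+16+8+4+2+1) ≡ 1 (mod 191).
Result is 1, so (208/191) = 1.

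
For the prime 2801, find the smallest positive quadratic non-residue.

(2/2801) = +1, so 2 is a residue.
(3/2801) = −1, so 3 is the smallest positive non-residue mod 2801.

3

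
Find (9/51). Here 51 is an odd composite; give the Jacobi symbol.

Reciprocity: 9 ≡ 1 and 51 ≡ 3 (mod 4), so (9/51) = +(51/9).
Reduce top mod 9: now compute (6/9).
Pull out 2: since 9 ≡ 1 (mod 8), (2/9) = +1.
Reciprocity: 3 ≡ 3 and 9 ≡ 1 (mod 4), so (3/9) = +(9/3).
Reduce top mod 3: now compute (0/3).
Top reduces to 0: gcd > 1, so the symbol is 0.

0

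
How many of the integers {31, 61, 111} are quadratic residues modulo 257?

3

(31/257) = +1 → QR.
(61/257) = +1 → QR.
(111/257) = +1 → QR.
Total quadratic residues among the 3: 3.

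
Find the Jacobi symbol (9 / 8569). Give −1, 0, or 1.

Reciprocity: 9 ≡ 1 and 8569 ≡ 1 (mod 4), so (9/8569) = +(8569/9).
Reduce top mod 9: now compute (1/9).
Reached (1/9) = 1. Collecting the sign flips along the way, the symbol is +1.

1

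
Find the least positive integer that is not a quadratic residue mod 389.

(2/389) = −1, so 2 is the smallest positive non-residue mod 389.

2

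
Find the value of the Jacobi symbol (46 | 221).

1

Pull out 2: since 221 ≡ 5 (mod 8), (2/221) = -1.
Reciprocity: 23 ≡ 3 and 221 ≡ 1 (mod 4), so (23/221) = +(221/23).
Reduce top mod 23: now compute (14/23).
Pull out 2: since 23 ≡ 7 (mod 8), (2/23) = +1.
Reciprocity: 7 ≡ 3 and 23 ≡ 3 (mod 4), so (7/23) = −(23/7).
Reduce top mod 7: now compute (2/7).
Pull out 2: since 7 ≡ 7 (mod 8), (2/7) = +1.
Reached (1/7) = 1. Collecting the sign flips along the way, the symbol is +1.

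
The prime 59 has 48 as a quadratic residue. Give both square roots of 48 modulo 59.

Since 59 ≡ 3 (mod 4), a square root of 48 is 48^((59+1)/4) = 48^15 mod 59.
Repeated squaring: 48^2≡3, 48^4≡9, 48^8≡22 (mod 59).
48^15 = 48^(8+4+2+1) ≡ 15 (mod 59).
Check: 15² = 225 ≡ 48 (mod 59). The two roots are 15 and 44.

15, 44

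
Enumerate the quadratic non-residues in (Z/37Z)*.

Square k = 1,…,18 (k and 37−k give the same square):
1²=1, 2²=4, 3²=9, 4²=16, 5²=25, 6²=36, 7²≡12, 8²≡27, 9²≡7, 10²≡26, 11²≡10, 12²≡33, 13²≡21, 14²≡11, 15²≡3, 16²≡34, 17²≡30, 18²≡28 (mod 37).
The residues are {1, 3, 4, 7, 9, 10, 11, 12, 16, 21, 25, 26, 27, 28, 30, 33, 34, 36}; the non-residues are the remaining 18 nonzero classes.

2,5,6,8,13,14,15,17,18,19,20,22,23,24,29,31,32,35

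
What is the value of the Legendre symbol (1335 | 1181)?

1

First reduce: 1335 ≡ 154 (mod 1181).
Pull out 2: since 1181 ≡ 5 (mod 8), (2/1181) = -1.
Reciprocity: 77 ≡ 1 and 1181 ≡ 1 (mod 4), so (77/1181) = +(1181/77).
Reduce top mod 77: now compute (26/77).
Pull out 2: since 77 ≡ 5 (mod 8), (2/77) = -1.
Reciprocity: 13 ≡ 1 and 77 ≡ 1 (mod 4), so (13/77) = +(77/13).
Reduce top mod 13: now compute (12/13).
Pull out 2^2: since 13 ≡ 5 (mod 8), (2/13) = -1, so (2/13)^2 = +1.
Reciprocity: 3 ≡ 3 and 13 ≡ 1 (mod 4), so (3/13) = +(13/3).
Reduce top mod 3: now compute (1/3).
Reached (1/3) = 1. Collecting the sign flips along the way, the symbol is +1.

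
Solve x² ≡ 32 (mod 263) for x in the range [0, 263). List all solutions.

86, 177

Since 263 ≡ 3 (mod 4), a square root of 32 is 32^((263+1)/4) = 32^66 mod 263.
Repeated squaring: 32^2≡235, 32^4≡258, 32^8≡25, 32^16≡99, 32^32≡70, 32^64≡166 (mod 263).
32^66 = 32^(64+2) ≡ 86 (mod 263).
Check: 86² = 7396 ≡ 32 (mod 263). The two roots are 86 and 177.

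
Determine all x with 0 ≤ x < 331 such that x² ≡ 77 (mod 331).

Since 331 ≡ 3 (mod 4), a square root of 77 is 77^((331+1)/4) = 77^83 mod 331.
Repeated squaring: 77^2≡302, 77^4≡179, 77^8≡265, 77^16≡53, 77^32≡161, 77^64≡103 (mod 331).
77^83 = 77^(64+16+2+1) ≡ 121 (mod 331).
Check: 121² = 14641 ≡ 77 (mod 331). The two roots are 121 and 210.

121, 210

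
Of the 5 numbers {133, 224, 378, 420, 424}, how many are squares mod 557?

4

(133/557) = +1 → QR.
(224/557) = -1 → non-residue.
(378/557) = +1 → QR.
(420/557) = +1 → QR.
(424/557) = +1 → QR.
Total quadratic residues among the 5: 4.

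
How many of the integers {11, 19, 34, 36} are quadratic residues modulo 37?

(11/37) = +1 → QR.
(19/37) = -1 → non-residue.
(34/37) = +1 → QR.
(36/37) = +1 → QR.
Total quadratic residues among the 4: 3.

3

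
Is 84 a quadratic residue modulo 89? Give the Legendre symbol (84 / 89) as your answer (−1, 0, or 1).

Pull out 2^2: since 89 ≡ 1 (mod 8), (2/89) = +1, so (2/89)^2 = +1.
Reciprocity: 21 ≡ 1 and 89 ≡ 1 (mod 4), so (21/89) = +(89/21).
Reduce top mod 21: now compute (5/21).
Reciprocity: 5 ≡ 1 and 21 ≡ 1 (mod 4), so (5/21) = +(21/5).
Reduce top mod 5: now compute (1/5).
Reached (1/5) = 1. Collecting the sign flips along the way, the symbol is +1.

1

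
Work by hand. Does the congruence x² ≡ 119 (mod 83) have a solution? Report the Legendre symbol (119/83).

1

First reduce: 119 ≡ 36 (mod 83).
Pull out 2^2: since 83 ≡ 3 (mod 8), (2/83) = -1, so (2/83)^2 = +1.
Reciprocity: 9 ≡ 1 and 83 ≡ 3 (mod 4), so (9/83) = +(83/9).
Reduce top mod 9: now compute (2/9).
Pull out 2: since 9 ≡ 1 (mod 8), (2/9) = +1.
Reached (1/9) = 1. Collecting the sign flips along the way, the symbol is +1.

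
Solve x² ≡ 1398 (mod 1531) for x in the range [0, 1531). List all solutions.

Since 1531 ≡ 3 (mod 4), a square root of 1398 is 1398^((1531+1)/4) = 1398^383 mod 1531.
Repeated squaring: 1398^2≡848, 1398^4≡1065, 1398^8≡1285, 1398^16≡807, 1398^32≡574, 1398^64≡311, 1398^128≡268, 1398^256≡1398 (mod 1531).
1398^383 = 1398^(256+64+32+16+8+4+2+1) ≡ 268 (mod 1531).
Check: 268² = 71824 ≡ 1398 (mod 1531). The two roots are 268 and 1263.

268, 1263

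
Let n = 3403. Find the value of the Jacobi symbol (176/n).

-1

Pull out 2^4: since 3403 ≡ 3 (mod 8), (2/3403) = -1, so (2/3403)^4 = +1.
Reciprocity: 11 ≡ 3 and 3403 ≡ 3 (mod 4), so (11/3403) = −(3403/11).
Reduce top mod 11: now compute (4/11).
Pull out 2^2: since 11 ≡ 3 (mod 8), (2/11) = -1, so (2/11)^2 = +1.
Reached (1/11) = 1. Collecting the sign flips along the way, the symbol is -1.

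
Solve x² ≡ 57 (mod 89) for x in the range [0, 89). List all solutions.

18, 71

89 ≡ 1 (mod 4), so we find a root by search.
Trying successive values, 18² = 324 ≡ 57 (mod 89). The other root is 89 − 18 = 71.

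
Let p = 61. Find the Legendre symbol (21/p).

Euler's criterion: (21/61) ≡ 21^30 (mod 61).
21^2 ≡ 14 (mod 61)
21^4 ≡ 13 (mod 61)
21^8 ≡ 47 (mod 61)
21^16 ≡ 13 (mod 61)
21^30 = 21^(16+8+4+2) ≡ 60 (mod 61).
Result is 60 ≡ −1, so (21/61) = −1.

-1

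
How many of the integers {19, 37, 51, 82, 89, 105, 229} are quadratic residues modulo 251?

(19/251) = -1 → non-residue.
(37/251) = -1 → non-residue.
(51/251) = +1 → QR.
(82/251) = -1 → non-residue.
(89/251) = +1 → QR.
(105/251) = +1 → QR.
(229/251) = -1 → non-residue.
Total quadratic residues among the 7: 3.

3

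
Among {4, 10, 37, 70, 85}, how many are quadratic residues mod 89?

3

(4/89) = +1 → QR.
(10/89) = +1 → QR.
(37/89) = -1 → non-residue.
(70/89) = -1 → non-residue.
(85/89) = +1 → QR.
Total quadratic residues among the 5: 3.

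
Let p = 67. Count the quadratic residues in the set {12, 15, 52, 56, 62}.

3

(12/67) = -1 → non-residue.
(15/67) = +1 → QR.
(52/67) = -1 → non-residue.
(56/67) = +1 → QR.
(62/67) = +1 → QR.
Total quadratic residues among the 5: 3.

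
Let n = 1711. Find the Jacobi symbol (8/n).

Pull out 2^3: since 1711 ≡ 7 (mod 8), (2/1711) = +1, so (2/1711)^3 = +1.
Reached (1/1711) = 1. Collecting the sign flips along the way, the symbol is +1.

1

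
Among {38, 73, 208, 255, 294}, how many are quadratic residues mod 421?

2

(38/421) = +1 → QR.
(73/421) = -1 → non-residue.
(208/421) = -1 → non-residue.
(255/421) = +1 → QR.
(294/421) = -1 → non-residue.
Total quadratic residues among the 5: 2.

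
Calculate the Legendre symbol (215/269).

Reciprocity: 215 ≡ 3 and 269 ≡ 1 (mod 4), so (215/269) = +(269/215).
Reduce top mod 215: now compute (54/215).
Pull out 2: since 215 ≡ 7 (mod 8), (2/215) = +1.
Reciprocity: 27 ≡ 3 and 215 ≡ 3 (mod 4), so (27/215) = −(215/27).
Reduce top mod 27: now compute (26/27).
Pull out 2: since 27 ≡ 3 (mod 8), (2/27) = -1.
Reciprocity: 13 ≡ 1 and 27 ≡ 3 (mod 4), so (13/27) = +(27/13).
Reduce top mod 13: now compute (1/13).
Reached (1/13) = 1. Collecting the sign flips along the way, the symbol is +1.

1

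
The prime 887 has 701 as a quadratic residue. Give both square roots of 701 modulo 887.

299, 588

Since 887 ≡ 3 (mod 4), a square root of 701 is 701^((887+1)/4) = 701^222 mod 887.
Repeated squaring: 701^2≡3, 701^4≡9, 701^8≡81, 701^16≡352, 701^32≡611, 701^64≡781, 701^128≡592 (mod 887).
701^222 = 701^(128+64+16+8+4+2) ≡ 588 (mod 887).
Check: 588² = 345744 ≡ 701 (mod 887). The two roots are 299 and 588.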